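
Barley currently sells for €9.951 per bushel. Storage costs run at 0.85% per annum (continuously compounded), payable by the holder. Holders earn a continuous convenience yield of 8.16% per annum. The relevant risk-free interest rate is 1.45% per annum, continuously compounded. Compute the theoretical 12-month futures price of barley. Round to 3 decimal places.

€9.385 per bushel

Net carry = r + u − y = 0.0145 + 0.0085 − 0.0816 = -0.0586
F = S·e^((r+u−y)T) = 9.951 · e^(-0.0586 × 12/12) = 9.951 · e^-0.058600
= 9.951 × 0.943084 = €9.385 per bushel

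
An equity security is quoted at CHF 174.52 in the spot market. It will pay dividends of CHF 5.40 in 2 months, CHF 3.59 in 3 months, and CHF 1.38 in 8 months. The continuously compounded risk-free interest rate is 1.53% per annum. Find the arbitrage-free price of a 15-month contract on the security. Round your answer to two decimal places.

CHF 167.36

PV(dividends) I = 5.40·e^(−0.0153·2/12) + 3.59·e^(−0.0153·3/12) + 1.38·e^(−0.0153·8/12)
I = 5.3862 + 3.5763 + 1.3660 = 10.3285
F = (S − I)·e^(rT) = (174.52 − 10.3285) · e^(0.0153·15/12)
= 164.1915 · e^0.019125 = 164.1915 × 1.019309 = CHF 167.36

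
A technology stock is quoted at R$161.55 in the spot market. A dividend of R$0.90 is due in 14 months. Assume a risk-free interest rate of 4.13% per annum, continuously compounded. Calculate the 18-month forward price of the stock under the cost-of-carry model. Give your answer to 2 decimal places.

R$170.96

PV(dividends) I = 0.90·e^(−0.0413·14/12)
I = 0.8577
F = (S − I)·e^(rT) = (161.55 − 0.8577) · e^(0.0413·18/12)
= 160.6923 · e^0.061950 = 160.6923 × 1.063909 = R$170.96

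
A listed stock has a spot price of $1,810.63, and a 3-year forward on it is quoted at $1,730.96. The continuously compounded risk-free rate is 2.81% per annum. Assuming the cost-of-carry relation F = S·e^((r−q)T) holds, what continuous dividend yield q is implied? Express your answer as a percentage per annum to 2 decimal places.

4.31%

From F = S·e^((r−q)T): (r − q) = ln(F/S)/T
ln(1730.96/1810.63) = ln(0.955999) = -0.044998
(r − q) = -0.044998 / (3) = -0.014999
q = r − ln(F/S)/T = 0.0281 + 0.014999 = 0.043099
q = 4.31%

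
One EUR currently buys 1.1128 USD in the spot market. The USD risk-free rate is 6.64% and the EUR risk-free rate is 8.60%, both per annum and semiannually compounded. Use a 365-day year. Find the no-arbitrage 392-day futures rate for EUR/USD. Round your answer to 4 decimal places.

By covered interest parity, F = S · (1+r_USD/2)^(2T) / (1+r_EUR/2)^(2T)
= 1.1128 × 1.072673 / 1.094646 = 1.1128 × 0.979927
F = 1.0905 USD per EUR

1.0905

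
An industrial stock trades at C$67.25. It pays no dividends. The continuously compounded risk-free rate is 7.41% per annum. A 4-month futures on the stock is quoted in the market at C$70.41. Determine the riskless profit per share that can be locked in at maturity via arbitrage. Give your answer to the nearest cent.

C$1.48 per share

Fair futures: F* = S·e^(carry·T), with carry = r = 0.0741
F* = 67.25 · e^(0.0741 × 4/12) = 67.25 · e^0.024700 = 67.25 × 1.025008 = C$68.9318
Market C$70.41 > fair C$68.9318: forward overpriced → cash-and-carry (buy spot, short the forward).
At maturity, profit = |F_mkt − F*| = |70.41 − 68.9318| = C$1.48 per share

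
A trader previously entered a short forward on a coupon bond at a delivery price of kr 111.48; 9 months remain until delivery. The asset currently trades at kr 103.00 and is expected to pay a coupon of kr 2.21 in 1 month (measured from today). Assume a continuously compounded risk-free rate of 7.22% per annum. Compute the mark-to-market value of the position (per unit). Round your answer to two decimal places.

kr 4.80

PV(remaining coupons) I = 2.21·e^(−0.0722·1/12) = 2.1967
Current forward F = (S − I)·e^(rT) = (103.00 − 2.1967)·e^(0.0722·9/12) = 100.8033 × 1.055643 = 106.4123
Value (long) = (F − K)·e^(−rT) = (106.4123 − 111.48) × 0.947290 = -4.8006
Short position value = −(long value) = kr 4.80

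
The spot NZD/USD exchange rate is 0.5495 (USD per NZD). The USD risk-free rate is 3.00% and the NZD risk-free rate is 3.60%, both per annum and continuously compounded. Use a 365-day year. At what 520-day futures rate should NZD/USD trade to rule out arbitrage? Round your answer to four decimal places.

0.5448

F = S·e^((r_USD − r_NZD)T) = 0.5495 · e^((0.0300 − 0.0360) × 520/365)
= 0.5495 · e^-0.008548 = 0.5495 × 0.991488
F = 0.5448 USD per NZD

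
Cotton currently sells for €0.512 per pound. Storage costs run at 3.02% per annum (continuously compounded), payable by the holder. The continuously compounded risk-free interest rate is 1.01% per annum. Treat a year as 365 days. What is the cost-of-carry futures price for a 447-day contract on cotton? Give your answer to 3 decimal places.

Net carry = r + u − y = 0.0101 + 0.0302 − 0.0000 = 0.0403
F = S·e^((r+u−y)T) = 0.512 · e^(0.0403 × 447/365) = 0.512 · e^0.049354
= 0.512 × 1.050592 = €0.538 per pound

€0.538 per pound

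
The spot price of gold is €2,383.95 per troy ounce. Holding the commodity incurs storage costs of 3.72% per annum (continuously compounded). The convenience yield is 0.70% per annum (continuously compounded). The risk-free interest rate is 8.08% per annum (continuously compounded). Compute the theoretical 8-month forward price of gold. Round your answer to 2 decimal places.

Net carry = r + u − y = 0.0808 + 0.0372 − 0.0070 = 0.1110
F = S·e^((r+u−y)T) = 2383.95 · e^(0.1110 × 8/12) = 2383.95 · e^0.07400000
= 2383.95 × 1.07680681 = €2,567.05 per troy ounce

€2,567.05 per troy ounce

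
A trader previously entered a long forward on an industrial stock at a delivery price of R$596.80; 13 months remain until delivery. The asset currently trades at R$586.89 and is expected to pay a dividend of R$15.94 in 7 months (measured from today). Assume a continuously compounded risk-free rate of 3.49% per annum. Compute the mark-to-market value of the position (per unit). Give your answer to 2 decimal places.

-R$3.39

PV(remaining dividends) I = 15.94·e^(−0.0349·7/12) = 15.6188
Current forward F = (S − I)·e^(rT) = (586.89 − 15.6188)·e^(0.0349·13/12) = 571.2712 × 1.038532 = 593.2834
Value (long) = (F − K)·e^(−rT) = (593.2834 − 596.80) × 0.962897 = -3.3861
Value = -R$3.39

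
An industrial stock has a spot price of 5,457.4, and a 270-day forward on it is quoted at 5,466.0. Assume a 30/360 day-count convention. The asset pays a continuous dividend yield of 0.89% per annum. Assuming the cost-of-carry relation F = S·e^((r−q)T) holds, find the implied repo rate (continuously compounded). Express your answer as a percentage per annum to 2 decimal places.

1.10%

From F = S·e^((r−q)T): (r − q) = ln(F/S)/T
ln(5466.0/5457.4) = ln(1.001576) = 0.001575
(r − q) = 0.001575 / (270/360) = 0.002100
r = ln(F/S)/T + q = 0.002100 + 0.0089 = 0.011000
r = 1.10%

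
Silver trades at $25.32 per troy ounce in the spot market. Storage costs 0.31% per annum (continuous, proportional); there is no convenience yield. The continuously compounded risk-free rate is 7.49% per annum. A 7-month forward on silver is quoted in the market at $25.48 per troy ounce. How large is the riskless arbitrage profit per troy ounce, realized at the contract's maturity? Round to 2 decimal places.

Fair forward: F* = S·e^(carry·T), with carry = (r + u) = 0.0749 + 0.0031 = 0.0780
F* = 25.32 · e^(0.0780 × 7/12) = 25.32 · e^0.045500 = 25.32 × 1.046551 = $26.4987
Market $25.48 < fair $26.4987: forward underpriced → reverse cash-and-carry (short spot, go long the forward).
At maturity, profit = |F_mkt − F*| = |25.48 − 26.4987| = $1.02 per troy ounce

$1.02 per troy ounce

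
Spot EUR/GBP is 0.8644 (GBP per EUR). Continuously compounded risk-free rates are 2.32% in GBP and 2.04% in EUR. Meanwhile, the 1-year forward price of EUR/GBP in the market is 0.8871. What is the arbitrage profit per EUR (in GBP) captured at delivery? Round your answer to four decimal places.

0.0203 per EUR (in GBP)

Fair forward: F* = S·e^(carry·T), with carry = (r_GBP − r_EUR) = 0.0232 − 0.0204 = 0.0028
F* = 0.8644 · e^(0.0028 × 12/12) = 0.8644 · e^0.002800 = 0.8644 × 1.002804 = 0.8668
Market 0.8871 > fair 0.8668: forward overpriced → cash-and-carry (buy spot, short the forward).
At maturity, profit = |F_mkt − F*| = |0.8871 − 0.8668| = 0.0203 per EUR (in GBP)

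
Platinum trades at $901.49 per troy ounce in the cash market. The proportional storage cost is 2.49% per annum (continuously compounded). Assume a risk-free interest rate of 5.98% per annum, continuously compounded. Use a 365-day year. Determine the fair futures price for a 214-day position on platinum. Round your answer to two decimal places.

$947.39 per troy ounce

Net carry = r + u − y = 0.0598 + 0.0249 − 0.0000 = 0.0847
F = S·e^((r+u−y)T) = 901.49 · e^(0.0847 × 214/365) = 901.49 · e^0.049660
= 901.49 × 1.050914 = $947.39 per troy ounce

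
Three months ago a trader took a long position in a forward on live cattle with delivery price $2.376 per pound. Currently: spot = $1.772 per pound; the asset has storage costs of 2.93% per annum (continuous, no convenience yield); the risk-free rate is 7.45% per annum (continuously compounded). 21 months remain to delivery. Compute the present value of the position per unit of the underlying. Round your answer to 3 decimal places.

-$0.220 per pound

Current fair forward for the remaining 21 months: F = S·e^((r + u)·T), (r + u) = 0.0745 + 0.0293 = 0.1038
F = 1.772 · e^(0.1038 × 21/12) = 1.772 × 1.199194 = 2.1250
Value of long forward = (F − K)·e^(−rT) = (2.1250 − 2.376) · e^(−0.0745·21/12)
= -0.2510 × 0.877766 = -0.220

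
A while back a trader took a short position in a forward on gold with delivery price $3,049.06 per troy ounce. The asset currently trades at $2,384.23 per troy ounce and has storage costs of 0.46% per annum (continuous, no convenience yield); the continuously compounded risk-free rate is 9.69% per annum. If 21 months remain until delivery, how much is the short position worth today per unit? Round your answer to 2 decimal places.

$169.98 per troy ounce

Current fair forward for the remaining 21 months: F = S·e^((r + u)·T), (r + u) = 0.0969 + 0.0046 = 0.1015
F = 2384.23 · e^(0.1015 × 21/12) = 2384.23 × 1.19437735 = 2847.6703
Value of long forward = (F − K)·e^(−rT) = (2847.6703 − 3049.06) · e^(−0.0969·21/12)
= -201.3897 × 0.84402345 = -169.98
Short position value = −(long value) = $169.98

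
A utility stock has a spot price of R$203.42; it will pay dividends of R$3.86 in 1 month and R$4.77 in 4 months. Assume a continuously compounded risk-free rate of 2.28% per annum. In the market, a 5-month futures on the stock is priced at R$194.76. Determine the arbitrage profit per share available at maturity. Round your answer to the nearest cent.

R$1.93 per share

PV(dividends) I = 3.86·e^(−0.0228·1/12) + 4.77·e^(−0.0228·4/12) = 8.5866
Fair futures F* = (S − I)·e^(rT) = (203.42 − 8.5866)·e^0.009500 = 194.8334 × 1.009545 = 196.6931
Market R$194.76 < fair 196.6931: forward underpriced → reverse cash-and-carry (short the stock, invest proceeds at r, pay the dividends, go long the forward).
Profit at T = |F_mkt − F*| = |194.76 − 196.6931| = R$1.93 per share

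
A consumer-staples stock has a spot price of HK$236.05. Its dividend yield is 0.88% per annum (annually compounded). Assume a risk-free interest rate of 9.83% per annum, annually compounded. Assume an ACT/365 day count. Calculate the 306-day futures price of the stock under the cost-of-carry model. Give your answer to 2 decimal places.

F = S · (1+r)^T / (1+q)^T
= 236.05 × 1.081779 / 1.007372 = 236.05 × 1.073862
F = HK$253.49

HK$253.49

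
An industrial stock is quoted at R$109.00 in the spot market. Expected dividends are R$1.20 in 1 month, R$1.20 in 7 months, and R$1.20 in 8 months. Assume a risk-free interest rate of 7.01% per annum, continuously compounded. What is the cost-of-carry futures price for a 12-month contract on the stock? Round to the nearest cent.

R$113.17

PV(dividends) I = 1.20·e^(−0.0701·1/12) + 1.20·e^(−0.0701·7/12) + 1.20·e^(−0.0701·8/12)
I = 1.1930 + 1.1519 + 1.1452 = 3.4901
F = (S − I)·e^(rT) = (109.00 − 3.4901) · e^(0.0701·12/12)
= 105.5099 · e^0.070100 = 105.5099 × 1.072615 = R$113.17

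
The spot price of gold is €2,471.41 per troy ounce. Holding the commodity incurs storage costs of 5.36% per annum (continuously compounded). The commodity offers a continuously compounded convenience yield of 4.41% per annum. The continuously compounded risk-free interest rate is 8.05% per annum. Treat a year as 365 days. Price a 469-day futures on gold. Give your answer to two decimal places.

€2,774.39 per troy ounce

Net carry = r + u − y = 0.0805 + 0.0536 − 0.0441 = 0.0900
F = S·e^((r+u−y)T) = 2471.41 · e^(0.0900 × 469/365) = 2471.41 · e^0.11564384
= 2471.41 × 1.12259598 = €2,774.39 per troy ounce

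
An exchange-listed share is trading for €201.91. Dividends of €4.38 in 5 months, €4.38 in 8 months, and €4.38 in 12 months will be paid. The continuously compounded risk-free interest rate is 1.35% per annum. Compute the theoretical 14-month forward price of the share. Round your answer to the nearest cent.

€191.89

PV(dividends) I = 4.38·e^(−0.0135·5/12) + 4.38·e^(−0.0135·8/12) + 4.38·e^(−0.0135·12/12)
I = 4.3554 + 4.3408 + 4.3213 = 13.0175
F = (S − I)·e^(rT) = (201.91 − 13.0175) · e^(0.0135·14/12)
= 188.8925 · e^0.015750 = 188.8925 × 1.015875 = €191.89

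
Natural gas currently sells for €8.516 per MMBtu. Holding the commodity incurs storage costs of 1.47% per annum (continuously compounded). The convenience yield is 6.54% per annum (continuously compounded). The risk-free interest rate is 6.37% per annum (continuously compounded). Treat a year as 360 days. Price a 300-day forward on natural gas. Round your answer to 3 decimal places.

Net carry = r + u − y = 0.0637 + 0.0147 − 0.0654 = 0.0130
F = S·e^((r+u−y)T) = 8.516 · e^(0.0130 × 300/360) = 8.516 · e^0.010833
= 8.516 × 1.010892 = €8.609 per MMBtu

€8.609 per MMBtu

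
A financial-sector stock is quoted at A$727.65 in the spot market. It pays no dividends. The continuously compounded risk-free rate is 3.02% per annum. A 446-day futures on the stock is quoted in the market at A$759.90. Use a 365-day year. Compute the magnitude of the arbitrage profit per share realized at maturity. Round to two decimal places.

Fair futures: F* = S·e^(carry·T), with carry = r = 0.0302
F* = 727.65 · e^(0.0302 × 446/365) = 727.65 · e^0.036902 = 727.65 × 1.037591 = A$755.0031
Market A$759.90 > fair A$755.0031: forward overpriced → cash-and-carry (buy spot, short the forward).
At maturity, profit = |F_mkt − F*| = |759.90 − 755.0031| = A$4.90 per share

A$4.90 per share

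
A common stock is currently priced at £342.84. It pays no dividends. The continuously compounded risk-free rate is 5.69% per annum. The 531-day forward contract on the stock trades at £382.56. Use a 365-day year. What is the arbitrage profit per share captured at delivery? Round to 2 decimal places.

Fair forward: F* = S·e^(carry·T), with carry = r = 0.0569
F* = 342.84 · e^(0.0569 × 531/365) = 342.84 · e^0.082778 = 342.84 × 1.086301 = £372.4274
Market £382.56 > fair £372.4274: forward overpriced → cash-and-carry (buy spot, short the forward).
At maturity, profit = |F_mkt − F*| = |382.56 − 372.4274| = £10.13 per share

£10.13 per share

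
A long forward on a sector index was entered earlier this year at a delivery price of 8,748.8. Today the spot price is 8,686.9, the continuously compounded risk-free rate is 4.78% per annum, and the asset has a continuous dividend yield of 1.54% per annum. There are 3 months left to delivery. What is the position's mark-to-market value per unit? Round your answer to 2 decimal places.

Current fair forward for the remaining 3 months: F = S·e^((r − q)·T), (r − q) = 0.0478 − 0.0154 = 0.0324
F = 8686.9 · e^(0.0324 × 3/12) = 8686.9 × 1.00813289 = 8757.5496
Value of long forward = (F − K)·e^(−rT) = (8757.5496 − 8748.8) · e^(−0.0478·3/12)
= 8.7496 × 0.98812112 = 8.65

8.65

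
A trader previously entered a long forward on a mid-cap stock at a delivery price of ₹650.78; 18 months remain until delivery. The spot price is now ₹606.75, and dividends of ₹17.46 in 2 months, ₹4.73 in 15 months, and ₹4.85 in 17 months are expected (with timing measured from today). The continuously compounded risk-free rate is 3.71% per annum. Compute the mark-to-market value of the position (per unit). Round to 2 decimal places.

-₹35.27

PV(remaining dividends) I = 17.46·e^(−0.0371·2/12) + 4.73·e^(−0.0371·15/12) + 4.85·e^(−0.0371·17/12) = 26.4697
Current forward F = (S − I)·e^(rT) = (606.75 − 26.4697)·e^(0.0371·18/12) = 580.2803 × 1.057228 = 613.4886
Value (long) = (F − K)·e^(−rT) = (613.4886 − 650.78) × 0.945870 = -35.2728
Value = -₹35.27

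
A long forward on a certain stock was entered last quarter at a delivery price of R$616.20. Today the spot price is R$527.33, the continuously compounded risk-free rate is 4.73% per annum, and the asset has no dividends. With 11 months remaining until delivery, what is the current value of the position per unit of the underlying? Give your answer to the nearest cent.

Current fair forward for the remaining 11 months: F = S·e^(r·T), r = 0.0473
F = 527.33 · e^(0.0473 × 11/12) = 527.33 × 1.044312 = 550.6970
Value of long forward = (F − K)·e^(−rT) = (550.6970 − 616.20) · e^(−0.0473·11/12)
= -65.5030 × 0.957568 = -62.72

-R$62.72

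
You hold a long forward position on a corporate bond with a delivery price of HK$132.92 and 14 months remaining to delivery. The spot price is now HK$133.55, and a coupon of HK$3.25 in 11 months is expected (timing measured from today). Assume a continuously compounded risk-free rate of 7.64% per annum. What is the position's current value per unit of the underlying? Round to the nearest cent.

PV(remaining coupons) I = 3.25·e^(−0.0764·11/12) = 3.0302
Current forward F = (S − I)·e^(rT) = (133.55 − 3.0302)·e^(0.0764·14/12) = 130.5198 × 1.093226 = 142.6876
Value (long) = (F − K)·e^(−rT) = (142.6876 − 132.92) × 0.914724 = 8.9347
Value = HK$8.93

HK$8.93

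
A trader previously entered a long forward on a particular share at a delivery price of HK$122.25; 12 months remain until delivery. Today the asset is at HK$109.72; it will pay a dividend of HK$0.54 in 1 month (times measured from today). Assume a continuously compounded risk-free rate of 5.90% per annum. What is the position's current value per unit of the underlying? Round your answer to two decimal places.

PV(remaining dividends) I = 0.54·e^(−0.0590·1/12) = 0.5374
Current forward F = (S − I)·e^(rT) = (109.72 − 0.5374)·e^(0.0590·12/12) = 109.1826 × 1.060775 = 115.8182
Value (long) = (F − K)·e^(−rT) = (115.8182 − 122.25) × 0.942707 = -6.0633
Value = -HK$6.06

-HK$6.06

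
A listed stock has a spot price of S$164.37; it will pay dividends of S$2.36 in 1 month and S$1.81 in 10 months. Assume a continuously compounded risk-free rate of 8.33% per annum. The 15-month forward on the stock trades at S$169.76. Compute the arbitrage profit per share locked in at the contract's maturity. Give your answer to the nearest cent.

PV(dividends) I = 2.36·e^(−0.0833·1/12) + 1.81·e^(−0.0833·10/12) = 4.0323
Fair forward F* = (S − I)·e^(rT) = (164.37 − 4.0323)·e^0.104125 = 160.3377 × 1.109739 = 177.9330
Market S$169.76 < fair 177.9330: forward underpriced → reverse cash-and-carry (short the stock, invest proceeds at r, pay the dividends, go long the forward).
Profit at T = |F_mkt − F*| = |169.76 − 177.9330| = S$8.17 per share

S$8.17 per share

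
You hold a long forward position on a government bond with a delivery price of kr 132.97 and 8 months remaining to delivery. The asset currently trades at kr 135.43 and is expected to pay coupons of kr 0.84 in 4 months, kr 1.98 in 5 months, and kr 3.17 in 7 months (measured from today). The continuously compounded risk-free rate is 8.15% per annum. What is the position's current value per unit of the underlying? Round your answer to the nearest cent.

PV(remaining coupons) I = 0.84·e^(−0.0815·4/12) + 1.98·e^(−0.0815·5/12) + 3.17·e^(−0.0815·7/12) = 5.7542
Current forward F = (S − I)·e^(rT) = (135.43 − 5.7542)·e^(0.0815·8/12) = 129.6758 × 1.055836 = 136.9164
Value (long) = (F − K)·e^(−rT) = (136.9164 − 132.97) × 0.947116 = 3.7377
Value = kr 3.74

kr 3.74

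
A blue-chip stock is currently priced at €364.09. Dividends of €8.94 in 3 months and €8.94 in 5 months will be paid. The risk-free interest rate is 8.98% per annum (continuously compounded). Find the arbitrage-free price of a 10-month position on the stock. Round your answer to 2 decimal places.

PV(dividends) I = 8.94·e^(−0.0898·3/12) + 8.94·e^(−0.0898·5/12)
I = 8.7415 + 8.6117 = 17.3532
F = (S − I)·e^(rT) = (364.09 − 17.3532) · e^(0.0898·10/12)
= 346.7368 · e^0.074833 = 346.7368 × 1.077704 = €373.68

€373.68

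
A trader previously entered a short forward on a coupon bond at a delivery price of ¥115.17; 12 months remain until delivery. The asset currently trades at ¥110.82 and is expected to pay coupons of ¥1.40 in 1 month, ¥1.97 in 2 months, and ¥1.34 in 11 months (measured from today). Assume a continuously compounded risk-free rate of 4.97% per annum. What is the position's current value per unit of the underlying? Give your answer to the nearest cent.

¥3.39

PV(remaining coupons) I = 1.40·e^(−0.0497·1/12) + 1.97·e^(−0.0497·2/12) + 1.34·e^(−0.0497·11/12) = 4.6283
Current forward F = (S − I)·e^(rT) = (110.82 − 4.6283)·e^(0.0497·12/12) = 106.1917 × 1.050956 = 111.6028
Value (long) = (F − K)·e^(−rT) = (111.6028 − 115.17) × 0.951515 = -3.3942
Short position value = −(long value) = ¥3.39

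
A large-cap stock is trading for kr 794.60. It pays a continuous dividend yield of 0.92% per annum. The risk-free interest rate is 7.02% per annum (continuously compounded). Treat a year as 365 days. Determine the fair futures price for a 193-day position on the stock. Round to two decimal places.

kr 820.65

F = S·e^((r − q)T) = 794.60 · e^((0.0702 − 0.0092) × 193/365)
= 794.60 · e^0.032255 = 794.60 × 1.032781
F = kr 820.65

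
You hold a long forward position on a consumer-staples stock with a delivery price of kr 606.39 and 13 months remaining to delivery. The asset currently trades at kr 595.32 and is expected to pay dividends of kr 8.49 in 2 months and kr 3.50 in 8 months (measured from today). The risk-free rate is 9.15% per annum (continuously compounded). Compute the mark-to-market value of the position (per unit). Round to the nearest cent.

PV(remaining dividends) I = 8.49·e^(−0.0915·2/12) + 3.50·e^(−0.0915·8/12) = 11.6544
Current forward F = (S − I)·e^(rT) = (595.32 − 11.6544)·e^(0.0915·13/12) = 583.6656 × 1.104204 = 644.4859
Value (long) = (F − K)·e^(−rT) = (644.4859 − 606.39) × 0.905629 = 34.5008
Value = kr 34.50

kr 34.50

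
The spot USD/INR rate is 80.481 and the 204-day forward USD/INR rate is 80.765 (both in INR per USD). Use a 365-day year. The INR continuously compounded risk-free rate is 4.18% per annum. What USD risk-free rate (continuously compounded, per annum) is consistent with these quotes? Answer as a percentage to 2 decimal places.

F = S·e^((r_INR − r_USD)T) ⇒ r_USD = r_INR − ln(F/S)/T
ln(80.765/80.481) = 0.003523; /(204/365) = 0.006303
r_USD = 0.0418 − 0.006303 = 0.035497
r_USD = 3.55%

3.55%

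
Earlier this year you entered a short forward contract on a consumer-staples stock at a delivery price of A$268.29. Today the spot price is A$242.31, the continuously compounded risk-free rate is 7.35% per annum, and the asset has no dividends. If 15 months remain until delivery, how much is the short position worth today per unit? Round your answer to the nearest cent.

A$2.43

Current fair forward for the remaining 15 months: F = S·e^(r·T), r = 0.0735
F = 242.31 · e^(0.0735 × 15/12) = 242.31 × 1.096228 = 265.6270
Value of long forward = (F − K)·e^(−rT) = (265.6270 − 268.29) · e^(−0.0735·15/12)
= -2.6630 × 0.912219 = -2.43
Short position value = −(long value) = A$2.43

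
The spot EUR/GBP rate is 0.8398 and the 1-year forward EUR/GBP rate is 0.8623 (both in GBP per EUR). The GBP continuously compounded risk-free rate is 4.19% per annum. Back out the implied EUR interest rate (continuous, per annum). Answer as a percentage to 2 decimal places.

F = S·e^((r_GBP − r_EUR)T) ⇒ r_EUR = r_GBP − ln(F/S)/T
ln(0.8623/0.8398) = 0.026439; /(1) = 0.026439
r_EUR = 0.0419 − 0.026439 = 0.015461
r_EUR = 1.55%

1.55%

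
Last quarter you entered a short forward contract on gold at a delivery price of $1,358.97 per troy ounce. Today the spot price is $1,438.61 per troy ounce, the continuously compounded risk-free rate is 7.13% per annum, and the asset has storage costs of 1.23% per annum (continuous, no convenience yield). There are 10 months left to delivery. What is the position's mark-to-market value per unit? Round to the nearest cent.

-$172.86 per troy ounce

Current fair forward for the remaining 10 months: F = S·e^((r + u)·T), (r + u) = 0.0713 + 0.0123 = 0.0836
F = 1438.61 · e^(0.0836 × 10/12) = 1438.61 × 1.07215074 = 1542.4068
Value of long forward = (F − K)·e^(−rT) = (1542.4068 − 1358.97) · e^(−0.0713·10/12)
= 183.4368 × 0.94231406 = 172.86
Short position value = −(long value) = -$172.86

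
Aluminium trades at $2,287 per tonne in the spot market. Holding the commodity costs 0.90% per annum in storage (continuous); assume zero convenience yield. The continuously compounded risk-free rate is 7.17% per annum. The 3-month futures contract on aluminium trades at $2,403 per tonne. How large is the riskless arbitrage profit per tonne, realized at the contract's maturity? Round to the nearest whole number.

$69 per tonne

Fair futures: F* = S·e^(carry·T), with carry = (r + u) = 0.0717 + 0.0090 = 0.0807
F* = 2287 · e^(0.0807 × 3/12) = 2287 · e^0.020175 = 2287 × 1.020380 = $2333.6091
Market $2403 > fair $2333.6091: forward overpriced → cash-and-carry (buy spot, short the forward).
At maturity, profit = |F_mkt − F*| = |2403 − 2333.6091| = $69 per tonne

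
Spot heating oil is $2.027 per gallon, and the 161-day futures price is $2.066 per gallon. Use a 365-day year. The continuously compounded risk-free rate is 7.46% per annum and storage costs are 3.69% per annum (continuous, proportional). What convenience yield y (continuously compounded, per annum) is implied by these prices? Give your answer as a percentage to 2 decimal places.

F = S·e^((r+u−y)T) ⇒ (r+u−y) = ln(F/S)/T
ln(2.066/2.027) = 0.019058; /T ⇒ 0.043206
y = r + u − ln(F/S)/T = 0.0746 + 0.0369 − 0.043206 = 0.068294
y = 6.83%

6.83%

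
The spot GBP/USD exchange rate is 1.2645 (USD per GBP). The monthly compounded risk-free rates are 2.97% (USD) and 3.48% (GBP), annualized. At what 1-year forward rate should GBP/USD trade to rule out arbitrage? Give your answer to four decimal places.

1.2581

By covered interest parity, F = S · (1+r_USD/12)^(12T) / (1+r_GBP/12)^(12T)
= 1.2645 × 1.030108 / 1.035360 = 1.2645 × 0.994927
F = 1.2581 USD per GBP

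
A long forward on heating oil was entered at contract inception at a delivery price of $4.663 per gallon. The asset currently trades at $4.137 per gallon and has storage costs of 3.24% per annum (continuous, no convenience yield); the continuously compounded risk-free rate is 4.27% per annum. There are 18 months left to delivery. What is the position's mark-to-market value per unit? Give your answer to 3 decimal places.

-$0.031 per gallon

Current fair forward for the remaining 18 months: F = S·e^((r + u)·T), (r + u) = 0.0427 + 0.0324 = 0.0751
F = 4.137 · e^(0.0751 × 18/12) = 4.137 × 1.119240 = 4.6303
Value of long forward = (F − K)·e^(−rT) = (4.6303 − 4.663) · e^(−0.0427·18/12)
= -0.0327 × 0.937958 = -0.031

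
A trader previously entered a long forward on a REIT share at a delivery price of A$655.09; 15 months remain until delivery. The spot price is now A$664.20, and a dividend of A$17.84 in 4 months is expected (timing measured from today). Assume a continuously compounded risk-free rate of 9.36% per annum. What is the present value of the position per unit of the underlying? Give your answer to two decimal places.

A$64.15

PV(remaining dividends) I = 17.84·e^(−0.0936·4/12) = 17.2920
Current forward F = (S − I)·e^(rT) = (664.20 − 17.2920)·e^(0.0936·15/12) = 646.9080 × 1.124119 = 727.2016
Value (long) = (F − K)·e^(−rT) = (727.2016 − 655.09) × 0.889585 = 64.1494
Value = A$64.15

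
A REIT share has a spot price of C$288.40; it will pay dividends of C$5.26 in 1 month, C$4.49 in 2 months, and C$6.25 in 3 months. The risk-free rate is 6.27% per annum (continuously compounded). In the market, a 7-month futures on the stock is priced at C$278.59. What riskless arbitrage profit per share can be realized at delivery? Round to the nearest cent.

PV(dividends) I = 5.26·e^(−0.0627·1/12) + 4.49·e^(−0.0627·2/12) + 6.25·e^(−0.0627·3/12) = 15.8287
Fair futures F* = (S − I)·e^(rT) = (288.40 − 15.8287)·e^0.036575 = 272.5713 × 1.037252 = 282.7251
Market C$278.59 < fair 282.7251: forward underpriced → reverse cash-and-carry (short the stock, invest proceeds at r, pay the dividends, go long the forward).
Profit at T = |F_mkt − F*| = |278.59 − 282.7251| = C$4.14 per share

C$4.14 per share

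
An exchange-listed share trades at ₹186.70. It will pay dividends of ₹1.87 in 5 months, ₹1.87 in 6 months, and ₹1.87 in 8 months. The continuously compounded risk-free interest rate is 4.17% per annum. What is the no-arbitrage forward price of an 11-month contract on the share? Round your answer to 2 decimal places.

₹188.27

PV(dividends) I = 1.87·e^(−0.0417·5/12) + 1.87·e^(−0.0417·6/12) + 1.87·e^(−0.0417·8/12)
I = 1.8378 + 1.8314 + 1.8187 = 5.4879
F = (S − I)·e^(rT) = (186.70 − 5.4879) · e^(0.0417·11/12)
= 181.2121 · e^0.038225 = 181.2121 × 1.038965 = ₹188.27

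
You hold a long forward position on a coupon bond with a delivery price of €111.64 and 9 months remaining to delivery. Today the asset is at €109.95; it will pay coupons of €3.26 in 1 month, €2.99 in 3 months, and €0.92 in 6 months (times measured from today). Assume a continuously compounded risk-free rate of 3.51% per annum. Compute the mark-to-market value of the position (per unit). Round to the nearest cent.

PV(remaining coupons) I = 3.26·e^(−0.0351·1/12) + 2.99·e^(−0.0351·3/12) + 0.92·e^(−0.0351·6/12) = 7.1184
Current forward F = (S − I)·e^(rT) = (109.95 − 7.1184)·e^(0.0351·9/12) = 102.8316 × 1.026675 = 105.5746
Value (long) = (F − K)·e^(−rT) = (105.5746 − 111.64) × 0.974018 = -5.9078
Value = -€5.91

-€5.91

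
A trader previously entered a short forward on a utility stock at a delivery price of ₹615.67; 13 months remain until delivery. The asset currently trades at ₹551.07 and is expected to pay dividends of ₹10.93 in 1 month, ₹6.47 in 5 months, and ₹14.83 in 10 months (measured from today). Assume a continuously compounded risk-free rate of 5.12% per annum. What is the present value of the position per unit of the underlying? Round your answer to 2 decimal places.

PV(remaining dividends) I = 10.93·e^(−0.0512·1/12) + 6.47·e^(−0.0512·5/12) + 14.83·e^(−0.0512·10/12) = 31.4275
Current forward F = (S − I)·e^(rT) = (551.07 − 31.4275)·e^(0.0512·13/12) = 519.6425 × 1.057034 = 549.2798
Value (long) = (F − K)·e^(−rT) = (549.2798 − 615.67) × 0.946044 = -62.8081
Short position value = −(long value) = ₹62.81

₹62.81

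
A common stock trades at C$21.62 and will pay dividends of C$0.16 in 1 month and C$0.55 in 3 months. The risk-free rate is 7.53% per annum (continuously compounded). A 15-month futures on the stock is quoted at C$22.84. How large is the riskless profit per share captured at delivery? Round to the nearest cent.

C$0.15 per share

PV(dividends) I = 0.16·e^(−0.0753·1/12) + 0.55·e^(−0.0753·3/12) = 0.6987
Fair futures F* = (S − I)·e^(rT) = (21.62 − 0.6987)·e^0.094125 = 20.9213 × 1.098697 = 22.9862
Market C$22.84 < fair 22.9862: forward underpriced → reverse cash-and-carry (short the stock, invest proceeds at r, pay the dividends, go long the forward).
Profit at T = |F_mkt − F*| = |22.84 − 22.9862| = C$0.15 per share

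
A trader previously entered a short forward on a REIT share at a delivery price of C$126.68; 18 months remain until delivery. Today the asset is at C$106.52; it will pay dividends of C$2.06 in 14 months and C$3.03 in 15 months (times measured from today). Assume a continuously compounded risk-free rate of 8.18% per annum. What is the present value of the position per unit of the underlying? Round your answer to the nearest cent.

PV(remaining dividends) I = 2.06·e^(−0.0818·14/12) + 3.03·e^(−0.0818·15/12) = 4.6080
Current forward F = (S − I)·e^(rT) = (106.52 − 4.6080)·e^(0.0818·18/12) = 101.9120 × 1.130545 = 115.2161
Value (long) = (F − K)·e^(−rT) = (115.2161 − 126.68) × 0.884529 = -10.1402
Short position value = −(long value) = C$10.14

C$10.14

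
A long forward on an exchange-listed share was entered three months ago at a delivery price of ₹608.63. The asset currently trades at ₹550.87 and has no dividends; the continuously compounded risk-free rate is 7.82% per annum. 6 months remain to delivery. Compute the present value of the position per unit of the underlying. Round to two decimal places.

-₹34.42

Current fair forward for the remaining 6 months: F = S·e^(r·T), r = 0.0782
F = 550.87 · e^(0.0782 × 6/12) = 550.87 × 1.039874 = 572.8354
Value of long forward = (F − K)·e^(−rT) = (572.8354 − 608.63) · e^(−0.0782·6/12)
= -35.7946 × 0.961655 = -34.42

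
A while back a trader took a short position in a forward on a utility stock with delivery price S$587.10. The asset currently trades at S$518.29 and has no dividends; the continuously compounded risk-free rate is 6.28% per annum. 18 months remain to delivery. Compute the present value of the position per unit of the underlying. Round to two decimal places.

Current fair forward for the remaining 18 months: F = S·e^(r·T), r = 0.0628
F = 518.29 · e^(0.0628 × 18/12) = 518.29 × 1.098779 = 569.4862
Value of long forward = (F − K)·e^(−rT) = (569.4862 − 587.10) · e^(−0.0628·18/12)
= -17.6138 × 0.910101 = -16.03
Short position value = −(long value) = S$16.03

S$16.03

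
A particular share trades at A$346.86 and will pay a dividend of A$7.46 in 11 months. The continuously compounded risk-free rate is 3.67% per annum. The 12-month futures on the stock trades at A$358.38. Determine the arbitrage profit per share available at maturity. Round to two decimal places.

A$6.04 per share

PV(dividends) I = 7.46·e^(−0.0367·11/12) = 7.2132
Fair futures F* = (S − I)·e^(rT) = (346.86 − 7.2132)·e^0.036700 = 339.6468 × 1.037382 = 352.3435
Market A$358.38 > fair 352.3435: forward overpriced → cash-and-carry (borrow at r, buy the stock and collect the dividends, short the forward).
Profit at T = |F_mkt − F*| = |358.38 − 352.3435| = A$6.04 per share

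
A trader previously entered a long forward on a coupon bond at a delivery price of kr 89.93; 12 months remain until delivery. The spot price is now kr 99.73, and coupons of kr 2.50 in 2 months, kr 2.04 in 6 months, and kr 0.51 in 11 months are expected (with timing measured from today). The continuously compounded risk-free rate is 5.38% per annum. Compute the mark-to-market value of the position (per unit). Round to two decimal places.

kr 9.56

PV(remaining coupons) I = 2.50·e^(−0.0538·2/12) + 2.04·e^(−0.0538·6/12) + 0.51·e^(−0.0538·11/12) = 4.9490
Current forward F = (S − I)·e^(rT) = (99.73 − 4.9490)·e^(0.0538·12/12) = 94.7810 × 1.055274 = 100.0199
Value (long) = (F − K)·e^(−rT) = (100.0199 − 89.93) × 0.947622 = 9.5614
Value = kr 9.56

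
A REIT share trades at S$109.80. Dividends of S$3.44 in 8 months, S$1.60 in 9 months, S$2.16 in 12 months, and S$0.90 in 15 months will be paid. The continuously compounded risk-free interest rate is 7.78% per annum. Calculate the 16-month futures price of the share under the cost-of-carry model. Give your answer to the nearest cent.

PV(dividends) I = 3.44·e^(−0.0778·8/12) + 1.60·e^(−0.0778·9/12) + 2.16·e^(−0.0778·12/12) + 0.90·e^(−0.0778·15/12)
I = 3.2661 + 1.5093 + 1.9983 + 0.8166 = 7.5903
F = (S − I)·e^(rT) = (109.80 − 7.5903) · e^(0.0778·16/12)
= 102.2097 · e^0.103733 = 102.2097 × 1.109304 = S$113.38

S$113.38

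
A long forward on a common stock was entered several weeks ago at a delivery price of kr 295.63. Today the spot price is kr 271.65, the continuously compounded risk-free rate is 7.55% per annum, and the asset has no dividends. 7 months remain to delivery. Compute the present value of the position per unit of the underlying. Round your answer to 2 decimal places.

Current fair forward for the remaining 7 months: F = S·e^(r·T), r = 0.0755
F = 271.65 · e^(0.0755 × 7/12) = 271.65 × 1.045026 = 283.8813
Value of long forward = (F − K)·e^(−rT) = (283.8813 − 295.63) · e^(−0.0755·7/12)
= -11.7487 × 0.956914 = -11.24

-kr 11.24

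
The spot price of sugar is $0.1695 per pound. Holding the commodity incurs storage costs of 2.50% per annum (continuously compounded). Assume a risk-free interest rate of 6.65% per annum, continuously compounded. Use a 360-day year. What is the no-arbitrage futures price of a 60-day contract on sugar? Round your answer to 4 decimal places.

$0.1721 per pound

Net carry = r + u − y = 0.0665 + 0.0250 − 0.0000 = 0.0915
F = S·e^((r+u−y)T) = 0.1695 · e^(0.0915 × 60/360) = 0.1695 · e^0.015250
= 0.1695 × 1.015367 = $0.1721 per pound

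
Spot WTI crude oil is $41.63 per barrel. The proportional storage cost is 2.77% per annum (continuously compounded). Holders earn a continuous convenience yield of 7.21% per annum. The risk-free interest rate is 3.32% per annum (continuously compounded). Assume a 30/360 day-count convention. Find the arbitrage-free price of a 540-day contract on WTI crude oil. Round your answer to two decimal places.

Net carry = r + u − y = 0.0332 + 0.0277 − 0.0721 = -0.0112
F = S·e^((r+u−y)T) = 41.63 · e^(-0.0112 × 540/360) = 41.63 · e^-0.016800
= 41.63 × 0.983340 = $40.94 per barrel

$40.94 per barrel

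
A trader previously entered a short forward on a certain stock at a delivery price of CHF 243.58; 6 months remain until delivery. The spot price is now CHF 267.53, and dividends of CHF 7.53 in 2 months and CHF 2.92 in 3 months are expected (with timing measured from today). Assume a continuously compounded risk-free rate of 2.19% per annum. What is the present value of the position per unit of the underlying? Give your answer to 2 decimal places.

-CHF 16.20

PV(remaining dividends) I = 7.53·e^(−0.0219·2/12) + 2.92·e^(−0.0219·3/12) = 10.4066
Current forward F = (S − I)·e^(rT) = (267.53 − 10.4066)·e^(0.0219·6/12) = 257.1234 × 1.011010 = 259.9543
Value (long) = (F − K)·e^(−rT) = (259.9543 − 243.58) × 0.989110 = 16.1960
Short position value = −(long value) = -CHF 16.20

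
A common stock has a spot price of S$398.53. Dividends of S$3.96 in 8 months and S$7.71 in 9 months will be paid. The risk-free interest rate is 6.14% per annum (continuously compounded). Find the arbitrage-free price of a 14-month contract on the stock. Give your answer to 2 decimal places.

PV(dividends) I = 3.96·e^(−0.0614·8/12) + 7.71·e^(−0.0614·9/12)
I = 3.8012 + 7.3630 = 11.1642
F = (S − I)·e^(rT) = (398.53 − 11.1642) · e^(0.0614·14/12)
= 387.3658 · e^0.071633 = 387.3658 × 1.074261 = S$416.13

S$416.13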